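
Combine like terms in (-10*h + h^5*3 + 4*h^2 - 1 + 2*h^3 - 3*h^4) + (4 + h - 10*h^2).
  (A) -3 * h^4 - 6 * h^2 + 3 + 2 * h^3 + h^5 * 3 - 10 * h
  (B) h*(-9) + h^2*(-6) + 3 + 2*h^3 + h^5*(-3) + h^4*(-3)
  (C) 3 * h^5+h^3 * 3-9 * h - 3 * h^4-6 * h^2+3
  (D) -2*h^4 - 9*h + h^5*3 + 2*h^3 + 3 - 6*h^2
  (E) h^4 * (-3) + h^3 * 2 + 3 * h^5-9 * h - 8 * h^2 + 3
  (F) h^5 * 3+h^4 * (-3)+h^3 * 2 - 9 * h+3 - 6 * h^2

Adding the polynomials and combining like terms:
(-10*h + h^5*3 + 4*h^2 - 1 + 2*h^3 - 3*h^4) + (4 + h - 10*h^2)
= h^5 * 3+h^4 * (-3)+h^3 * 2 - 9 * h+3 - 6 * h^2
F) h^5 * 3+h^4 * (-3)+h^3 * 2 - 9 * h+3 - 6 * h^2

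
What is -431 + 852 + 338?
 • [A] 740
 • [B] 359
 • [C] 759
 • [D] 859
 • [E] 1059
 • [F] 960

First: -431 + 852 = 421
Then: 421 + 338 = 759
C) 759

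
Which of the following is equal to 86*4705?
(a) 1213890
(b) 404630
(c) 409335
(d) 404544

86 * 4705 = 404630
b) 404630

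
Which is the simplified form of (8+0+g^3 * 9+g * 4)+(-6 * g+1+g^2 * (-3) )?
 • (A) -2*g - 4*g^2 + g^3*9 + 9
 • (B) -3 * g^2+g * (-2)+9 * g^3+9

Adding the polynomials and combining like terms:
(8 + 0 + g^3*9 + g*4) + (-6*g + 1 + g^2*(-3))
= -3 * g^2+g * (-2)+9 * g^3+9
B) -3 * g^2+g * (-2)+9 * g^3+9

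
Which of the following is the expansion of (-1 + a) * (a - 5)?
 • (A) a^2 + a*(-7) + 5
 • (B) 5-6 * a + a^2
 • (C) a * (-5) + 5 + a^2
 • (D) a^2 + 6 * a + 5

Expanding (-1 + a) * (a - 5):
= 5-6 * a + a^2
B) 5-6 * a + a^2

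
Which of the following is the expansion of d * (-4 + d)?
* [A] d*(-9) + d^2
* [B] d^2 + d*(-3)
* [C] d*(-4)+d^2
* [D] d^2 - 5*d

Expanding d * (-4 + d):
= d*(-4)+d^2
C) d*(-4)+d^2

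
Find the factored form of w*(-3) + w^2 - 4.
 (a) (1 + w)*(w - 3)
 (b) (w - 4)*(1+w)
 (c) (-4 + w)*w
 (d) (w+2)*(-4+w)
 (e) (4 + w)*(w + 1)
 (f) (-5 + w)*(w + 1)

We need to factor w*(-3) + w^2 - 4.
The factored form is (w - 4)*(1+w).
b) (w - 4)*(1+w)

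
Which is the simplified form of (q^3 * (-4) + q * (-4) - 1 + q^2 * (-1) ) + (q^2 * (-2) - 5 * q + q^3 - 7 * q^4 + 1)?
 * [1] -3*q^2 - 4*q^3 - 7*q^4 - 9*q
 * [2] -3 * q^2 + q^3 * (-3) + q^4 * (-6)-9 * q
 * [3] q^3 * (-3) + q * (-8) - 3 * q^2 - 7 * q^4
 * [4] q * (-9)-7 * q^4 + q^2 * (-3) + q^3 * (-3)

Adding the polynomials and combining like terms:
(q^3*(-4) + q*(-4) - 1 + q^2*(-1)) + (q^2*(-2) - 5*q + q^3 - 7*q^4 + 1)
= q * (-9)-7 * q^4 + q^2 * (-3) + q^3 * (-3)
4) q * (-9)-7 * q^4 + q^2 * (-3) + q^3 * (-3)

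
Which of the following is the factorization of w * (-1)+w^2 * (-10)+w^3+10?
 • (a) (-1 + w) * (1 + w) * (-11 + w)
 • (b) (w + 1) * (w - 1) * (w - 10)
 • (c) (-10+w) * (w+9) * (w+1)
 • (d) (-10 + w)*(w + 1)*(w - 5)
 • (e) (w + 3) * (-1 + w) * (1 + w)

We need to factor w * (-1)+w^2 * (-10)+w^3+10.
The factored form is (w + 1) * (w - 1) * (w - 10).
b) (w + 1) * (w - 1) * (w - 10)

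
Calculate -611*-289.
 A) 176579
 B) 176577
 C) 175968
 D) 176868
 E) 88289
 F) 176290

-611 * -289 = 176579
A) 176579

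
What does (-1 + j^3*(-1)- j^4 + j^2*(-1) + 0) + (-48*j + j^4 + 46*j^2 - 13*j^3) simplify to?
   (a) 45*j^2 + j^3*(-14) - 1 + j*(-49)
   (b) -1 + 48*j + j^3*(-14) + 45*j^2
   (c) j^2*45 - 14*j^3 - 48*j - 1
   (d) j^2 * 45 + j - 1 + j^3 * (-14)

Adding the polynomials and combining like terms:
(-1 + j^3*(-1) - j^4 + j^2*(-1) + 0) + (-48*j + j^4 + 46*j^2 - 13*j^3)
= j^2*45 - 14*j^3 - 48*j - 1
c) j^2*45 - 14*j^3 - 48*j - 1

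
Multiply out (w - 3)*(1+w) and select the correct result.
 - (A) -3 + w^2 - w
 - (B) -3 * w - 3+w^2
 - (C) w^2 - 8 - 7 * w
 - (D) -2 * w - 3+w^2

Expanding (w - 3)*(1+w):
= -2 * w - 3+w^2
D) -2 * w - 3+w^2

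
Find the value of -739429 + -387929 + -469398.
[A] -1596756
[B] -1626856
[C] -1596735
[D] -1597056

First: -739429 + -387929 = -1127358
Then: -1127358 + -469398 = -1596756
A) -1596756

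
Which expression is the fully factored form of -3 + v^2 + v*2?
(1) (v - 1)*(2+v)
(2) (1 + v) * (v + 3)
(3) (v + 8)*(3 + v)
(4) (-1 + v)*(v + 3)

We need to factor -3 + v^2 + v*2.
The factored form is (-1 + v)*(v + 3).
4) (-1 + v)*(v + 3)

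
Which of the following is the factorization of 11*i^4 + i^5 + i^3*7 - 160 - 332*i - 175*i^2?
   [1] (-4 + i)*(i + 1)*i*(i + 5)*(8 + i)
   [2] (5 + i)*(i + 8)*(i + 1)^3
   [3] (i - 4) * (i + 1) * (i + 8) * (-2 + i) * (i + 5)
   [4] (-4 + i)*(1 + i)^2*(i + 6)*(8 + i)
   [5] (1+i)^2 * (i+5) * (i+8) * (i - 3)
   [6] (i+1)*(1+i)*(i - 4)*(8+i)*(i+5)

We need to factor 11*i^4 + i^5 + i^3*7 - 160 - 332*i - 175*i^2.
The factored form is (i+1)*(1+i)*(i - 4)*(8+i)*(i+5).
6) (i+1)*(1+i)*(i - 4)*(8+i)*(i+5)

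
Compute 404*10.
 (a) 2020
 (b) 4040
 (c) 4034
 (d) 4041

404 * 10 = 4040
b) 4040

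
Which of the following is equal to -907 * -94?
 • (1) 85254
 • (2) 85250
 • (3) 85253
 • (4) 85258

-907 * -94 = 85258
4) 85258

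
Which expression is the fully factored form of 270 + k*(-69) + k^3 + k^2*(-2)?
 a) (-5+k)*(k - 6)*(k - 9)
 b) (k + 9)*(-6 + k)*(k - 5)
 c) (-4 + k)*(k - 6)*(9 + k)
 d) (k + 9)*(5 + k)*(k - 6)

We need to factor 270 + k*(-69) + k^3 + k^2*(-2).
The factored form is (k + 9)*(-6 + k)*(k - 5).
b) (k + 9)*(-6 + k)*(k - 5)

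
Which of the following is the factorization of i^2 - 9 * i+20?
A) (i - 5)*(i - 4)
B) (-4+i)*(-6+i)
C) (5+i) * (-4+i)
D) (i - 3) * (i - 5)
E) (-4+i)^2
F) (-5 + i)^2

We need to factor i^2 - 9 * i+20.
The factored form is (i - 5)*(i - 4).
A) (i - 5)*(i - 4)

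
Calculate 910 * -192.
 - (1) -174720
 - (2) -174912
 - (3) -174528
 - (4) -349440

910 * -192 = -174720
1) -174720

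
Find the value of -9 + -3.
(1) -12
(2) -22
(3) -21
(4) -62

-9 + -3 = -12
1) -12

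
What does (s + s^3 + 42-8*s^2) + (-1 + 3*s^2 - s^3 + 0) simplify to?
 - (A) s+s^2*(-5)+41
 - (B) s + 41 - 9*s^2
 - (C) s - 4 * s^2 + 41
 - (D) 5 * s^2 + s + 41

Adding the polynomials and combining like terms:
(s + s^3 + 42 - 8*s^2) + (-1 + 3*s^2 - s^3 + 0)
= s+s^2*(-5)+41
A) s+s^2*(-5)+41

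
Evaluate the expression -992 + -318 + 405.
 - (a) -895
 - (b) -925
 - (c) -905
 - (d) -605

First: -992 + -318 = -1310
Then: -1310 + 405 = -905
c) -905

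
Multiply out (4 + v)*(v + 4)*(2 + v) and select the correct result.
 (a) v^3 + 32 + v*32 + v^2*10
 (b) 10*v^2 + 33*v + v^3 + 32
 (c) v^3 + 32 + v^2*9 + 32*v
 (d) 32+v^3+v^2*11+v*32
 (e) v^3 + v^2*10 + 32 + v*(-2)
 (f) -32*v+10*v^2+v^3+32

Expanding (4 + v)*(v + 4)*(2 + v):
= v^3 + 32 + v*32 + v^2*10
a) v^3 + 32 + v*32 + v^2*10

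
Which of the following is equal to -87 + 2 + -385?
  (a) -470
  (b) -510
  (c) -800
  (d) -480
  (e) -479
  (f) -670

First: -87 + 2 = -85
Then: -85 + -385 = -470
a) -470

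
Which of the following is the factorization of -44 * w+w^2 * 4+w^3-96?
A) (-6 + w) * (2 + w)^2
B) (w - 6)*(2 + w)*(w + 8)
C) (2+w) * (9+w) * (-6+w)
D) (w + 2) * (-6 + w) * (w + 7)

We need to factor -44 * w+w^2 * 4+w^3-96.
The factored form is (w - 6)*(2 + w)*(w + 8).
B) (w - 6)*(2 + w)*(w + 8)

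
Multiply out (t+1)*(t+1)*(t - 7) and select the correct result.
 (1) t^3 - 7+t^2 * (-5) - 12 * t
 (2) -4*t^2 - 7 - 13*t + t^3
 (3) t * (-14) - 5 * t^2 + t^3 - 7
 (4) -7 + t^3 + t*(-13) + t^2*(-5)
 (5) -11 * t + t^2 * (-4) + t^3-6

Expanding (t+1)*(t+1)*(t - 7):
= -7 + t^3 + t*(-13) + t^2*(-5)
4) -7 + t^3 + t*(-13) + t^2*(-5)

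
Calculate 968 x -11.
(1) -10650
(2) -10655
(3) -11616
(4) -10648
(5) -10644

968 * -11 = -10648
4) -10648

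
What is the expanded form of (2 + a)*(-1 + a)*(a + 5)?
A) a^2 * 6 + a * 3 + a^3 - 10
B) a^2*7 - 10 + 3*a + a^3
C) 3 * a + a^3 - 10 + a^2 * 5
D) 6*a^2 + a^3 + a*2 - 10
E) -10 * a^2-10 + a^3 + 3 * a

Expanding (2 + a)*(-1 + a)*(a + 5):
= a^2 * 6 + a * 3 + a^3 - 10
A) a^2 * 6 + a * 3 + a^3 - 10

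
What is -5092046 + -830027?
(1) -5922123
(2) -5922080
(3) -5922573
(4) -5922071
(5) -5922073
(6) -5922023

-5092046 + -830027 = -5922073
5) -5922073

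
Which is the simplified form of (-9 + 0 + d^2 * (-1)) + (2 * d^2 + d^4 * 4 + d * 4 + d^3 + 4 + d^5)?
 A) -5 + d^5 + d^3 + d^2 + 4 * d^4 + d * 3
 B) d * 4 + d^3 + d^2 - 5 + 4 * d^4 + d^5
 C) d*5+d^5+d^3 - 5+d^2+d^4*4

Adding the polynomials and combining like terms:
(-9 + 0 + d^2*(-1)) + (2*d^2 + d^4*4 + d*4 + d^3 + 4 + d^5)
= d * 4 + d^3 + d^2 - 5 + 4 * d^4 + d^5
B) d * 4 + d^3 + d^2 - 5 + 4 * d^4 + d^5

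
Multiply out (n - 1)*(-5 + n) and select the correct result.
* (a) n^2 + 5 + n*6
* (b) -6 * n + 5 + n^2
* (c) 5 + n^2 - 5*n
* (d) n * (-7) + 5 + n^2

Expanding (n - 1)*(-5 + n):
= -6 * n + 5 + n^2
b) -6 * n + 5 + n^2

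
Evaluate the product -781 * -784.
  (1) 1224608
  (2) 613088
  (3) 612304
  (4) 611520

-781 * -784 = 612304
3) 612304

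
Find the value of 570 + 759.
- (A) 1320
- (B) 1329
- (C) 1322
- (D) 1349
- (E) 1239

570 + 759 = 1329
B) 1329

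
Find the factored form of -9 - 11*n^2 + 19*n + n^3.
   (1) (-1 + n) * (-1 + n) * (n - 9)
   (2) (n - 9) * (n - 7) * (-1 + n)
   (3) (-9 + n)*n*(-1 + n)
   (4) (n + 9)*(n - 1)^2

We need to factor -9 - 11*n^2 + 19*n + n^3.
The factored form is (-1 + n) * (-1 + n) * (n - 9).
1) (-1 + n) * (-1 + n) * (n - 9)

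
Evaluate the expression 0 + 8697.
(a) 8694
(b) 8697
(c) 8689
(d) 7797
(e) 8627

0 + 8697 = 8697
b) 8697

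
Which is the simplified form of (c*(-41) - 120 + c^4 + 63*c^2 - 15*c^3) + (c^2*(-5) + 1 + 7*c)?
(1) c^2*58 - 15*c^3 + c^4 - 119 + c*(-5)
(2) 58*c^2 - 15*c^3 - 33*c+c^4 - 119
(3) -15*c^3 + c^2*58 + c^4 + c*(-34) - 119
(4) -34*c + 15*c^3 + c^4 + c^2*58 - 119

Adding the polynomials and combining like terms:
(c*(-41) - 120 + c^4 + 63*c^2 - 15*c^3) + (c^2*(-5) + 1 + 7*c)
= -15*c^3 + c^2*58 + c^4 + c*(-34) - 119
3) -15*c^3 + c^2*58 + c^4 + c*(-34) - 119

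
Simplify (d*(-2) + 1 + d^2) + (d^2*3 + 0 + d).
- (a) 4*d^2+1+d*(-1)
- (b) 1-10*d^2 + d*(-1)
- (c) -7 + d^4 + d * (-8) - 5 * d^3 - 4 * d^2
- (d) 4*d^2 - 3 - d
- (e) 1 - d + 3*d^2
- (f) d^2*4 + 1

Adding the polynomials and combining like terms:
(d*(-2) + 1 + d^2) + (d^2*3 + 0 + d)
= 4*d^2+1+d*(-1)
a) 4*d^2+1+d*(-1)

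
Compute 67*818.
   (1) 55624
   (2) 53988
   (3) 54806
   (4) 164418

67 * 818 = 54806
3) 54806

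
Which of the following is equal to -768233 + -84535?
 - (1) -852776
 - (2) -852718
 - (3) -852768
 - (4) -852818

-768233 + -84535 = -852768
3) -852768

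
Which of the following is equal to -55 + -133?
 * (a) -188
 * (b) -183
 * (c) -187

-55 + -133 = -188
a) -188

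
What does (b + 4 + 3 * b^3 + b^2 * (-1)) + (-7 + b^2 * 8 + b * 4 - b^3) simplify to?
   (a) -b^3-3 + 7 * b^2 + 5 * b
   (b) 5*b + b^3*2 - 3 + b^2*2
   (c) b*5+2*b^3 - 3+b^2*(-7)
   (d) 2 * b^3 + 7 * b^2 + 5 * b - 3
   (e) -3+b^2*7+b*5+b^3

Adding the polynomials and combining like terms:
(b + 4 + 3*b^3 + b^2*(-1)) + (-7 + b^2*8 + b*4 - b^3)
= 2 * b^3 + 7 * b^2 + 5 * b - 3
d) 2 * b^3 + 7 * b^2 + 5 * b - 3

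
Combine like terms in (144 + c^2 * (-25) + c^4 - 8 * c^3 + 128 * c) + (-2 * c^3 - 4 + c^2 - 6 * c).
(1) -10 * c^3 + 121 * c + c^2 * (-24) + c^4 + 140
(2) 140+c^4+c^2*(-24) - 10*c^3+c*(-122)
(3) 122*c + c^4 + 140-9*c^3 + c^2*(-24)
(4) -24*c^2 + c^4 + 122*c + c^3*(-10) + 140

Adding the polynomials and combining like terms:
(144 + c^2*(-25) + c^4 - 8*c^3 + 128*c) + (-2*c^3 - 4 + c^2 - 6*c)
= -24*c^2 + c^4 + 122*c + c^3*(-10) + 140
4) -24*c^2 + c^4 + 122*c + c^3*(-10) + 140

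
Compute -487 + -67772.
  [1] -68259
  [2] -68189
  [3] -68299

-487 + -67772 = -68259
1) -68259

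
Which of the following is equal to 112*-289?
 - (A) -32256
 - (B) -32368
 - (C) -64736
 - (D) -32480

112 * -289 = -32368
B) -32368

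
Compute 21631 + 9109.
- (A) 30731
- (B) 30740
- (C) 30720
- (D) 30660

21631 + 9109 = 30740
B) 30740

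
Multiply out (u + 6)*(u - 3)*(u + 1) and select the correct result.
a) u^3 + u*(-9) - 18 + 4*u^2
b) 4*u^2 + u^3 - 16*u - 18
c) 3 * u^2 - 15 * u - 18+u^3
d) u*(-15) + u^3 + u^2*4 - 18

Expanding (u + 6)*(u - 3)*(u + 1):
= u*(-15) + u^3 + u^2*4 - 18
d) u*(-15) + u^3 + u^2*4 - 18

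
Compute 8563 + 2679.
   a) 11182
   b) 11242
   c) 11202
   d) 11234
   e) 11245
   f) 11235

8563 + 2679 = 11242
b) 11242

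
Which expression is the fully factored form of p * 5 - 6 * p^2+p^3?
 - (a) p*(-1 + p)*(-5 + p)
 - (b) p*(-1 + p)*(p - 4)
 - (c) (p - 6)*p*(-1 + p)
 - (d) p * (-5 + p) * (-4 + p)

We need to factor p * 5 - 6 * p^2+p^3.
The factored form is p*(-1 + p)*(-5 + p).
a) p*(-1 + p)*(-5 + p)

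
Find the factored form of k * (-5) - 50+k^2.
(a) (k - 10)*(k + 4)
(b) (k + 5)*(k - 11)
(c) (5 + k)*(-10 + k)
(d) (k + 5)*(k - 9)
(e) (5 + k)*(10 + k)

We need to factor k * (-5) - 50+k^2.
The factored form is (5 + k)*(-10 + k).
c) (5 + k)*(-10 + k)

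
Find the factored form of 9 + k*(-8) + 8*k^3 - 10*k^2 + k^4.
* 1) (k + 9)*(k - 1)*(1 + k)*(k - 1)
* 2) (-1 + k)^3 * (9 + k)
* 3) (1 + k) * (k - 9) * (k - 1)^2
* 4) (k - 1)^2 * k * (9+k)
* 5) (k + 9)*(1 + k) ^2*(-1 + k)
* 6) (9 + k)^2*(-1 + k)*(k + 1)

We need to factor 9 + k*(-8) + 8*k^3 - 10*k^2 + k^4.
The factored form is (k + 9)*(k - 1)*(1 + k)*(k - 1).
1) (k + 9)*(k - 1)*(1 + k)*(k - 1)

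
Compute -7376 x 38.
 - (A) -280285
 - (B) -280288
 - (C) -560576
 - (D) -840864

-7376 * 38 = -280288
B) -280288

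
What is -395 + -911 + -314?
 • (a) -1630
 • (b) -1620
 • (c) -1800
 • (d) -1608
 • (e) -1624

First: -395 + -911 = -1306
Then: -1306 + -314 = -1620
b) -1620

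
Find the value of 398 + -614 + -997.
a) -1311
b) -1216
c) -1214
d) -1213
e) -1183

First: 398 + -614 = -216
Then: -216 + -997 = -1213
d) -1213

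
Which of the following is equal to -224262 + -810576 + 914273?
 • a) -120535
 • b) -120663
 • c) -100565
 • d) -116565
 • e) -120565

First: -224262 + -810576 = -1034838
Then: -1034838 + 914273 = -120565
e) -120565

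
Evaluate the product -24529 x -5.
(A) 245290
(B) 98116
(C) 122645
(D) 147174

-24529 * -5 = 122645
C) 122645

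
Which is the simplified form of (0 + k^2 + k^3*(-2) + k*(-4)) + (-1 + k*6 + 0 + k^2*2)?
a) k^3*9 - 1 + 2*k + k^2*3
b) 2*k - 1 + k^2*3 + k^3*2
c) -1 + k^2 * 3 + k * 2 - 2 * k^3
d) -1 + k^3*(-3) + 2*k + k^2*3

Adding the polynomials and combining like terms:
(0 + k^2 + k^3*(-2) + k*(-4)) + (-1 + k*6 + 0 + k^2*2)
= -1 + k^2 * 3 + k * 2 - 2 * k^3
c) -1 + k^2 * 3 + k * 2 - 2 * k^3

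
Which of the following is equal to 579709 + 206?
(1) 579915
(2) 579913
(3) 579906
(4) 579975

579709 + 206 = 579915
1) 579915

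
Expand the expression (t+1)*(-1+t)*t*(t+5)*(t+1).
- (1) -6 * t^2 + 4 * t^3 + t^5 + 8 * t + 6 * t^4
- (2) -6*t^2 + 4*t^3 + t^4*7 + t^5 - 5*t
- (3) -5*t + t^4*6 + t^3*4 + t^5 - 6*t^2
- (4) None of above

Expanding (t+1)*(-1+t)*t*(t+5)*(t+1):
= -5*t + t^4*6 + t^3*4 + t^5 - 6*t^2
3) -5*t + t^4*6 + t^3*4 + t^5 - 6*t^2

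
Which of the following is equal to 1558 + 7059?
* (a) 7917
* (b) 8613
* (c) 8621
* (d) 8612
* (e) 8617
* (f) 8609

1558 + 7059 = 8617
e) 8617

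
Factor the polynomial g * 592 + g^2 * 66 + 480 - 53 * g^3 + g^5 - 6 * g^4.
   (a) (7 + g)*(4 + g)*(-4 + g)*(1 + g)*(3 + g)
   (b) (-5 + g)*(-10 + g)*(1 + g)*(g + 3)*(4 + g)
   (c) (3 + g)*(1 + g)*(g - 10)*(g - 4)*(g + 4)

We need to factor g * 592 + g^2 * 66 + 480 - 53 * g^3 + g^5 - 6 * g^4.
The factored form is (3 + g)*(1 + g)*(g - 10)*(g - 4)*(g + 4).
c) (3 + g)*(1 + g)*(g - 10)*(g - 4)*(g + 4)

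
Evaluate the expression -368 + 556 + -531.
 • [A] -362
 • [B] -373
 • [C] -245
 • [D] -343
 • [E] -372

First: -368 + 556 = 188
Then: 188 + -531 = -343
D) -343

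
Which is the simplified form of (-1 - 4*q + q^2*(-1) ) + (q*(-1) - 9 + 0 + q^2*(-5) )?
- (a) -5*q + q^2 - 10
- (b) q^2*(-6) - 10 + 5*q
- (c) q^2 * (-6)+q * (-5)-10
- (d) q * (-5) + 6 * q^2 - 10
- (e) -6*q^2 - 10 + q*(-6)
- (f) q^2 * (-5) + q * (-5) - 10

Adding the polynomials and combining like terms:
(-1 - 4*q + q^2*(-1)) + (q*(-1) - 9 + 0 + q^2*(-5))
= q^2 * (-6)+q * (-5)-10
c) q^2 * (-6)+q * (-5)-10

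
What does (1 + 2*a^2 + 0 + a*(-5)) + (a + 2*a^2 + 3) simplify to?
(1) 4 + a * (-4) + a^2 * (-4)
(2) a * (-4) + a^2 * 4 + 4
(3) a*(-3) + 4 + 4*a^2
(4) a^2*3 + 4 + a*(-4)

Adding the polynomials and combining like terms:
(1 + 2*a^2 + 0 + a*(-5)) + (a + 2*a^2 + 3)
= a * (-4) + a^2 * 4 + 4
2) a * (-4) + a^2 * 4 + 4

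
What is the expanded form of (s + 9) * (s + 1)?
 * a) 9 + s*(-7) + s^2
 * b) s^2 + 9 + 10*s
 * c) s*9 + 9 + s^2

Expanding (s + 9) * (s + 1):
= s^2 + 9 + 10*s
b) s^2 + 9 + 10*s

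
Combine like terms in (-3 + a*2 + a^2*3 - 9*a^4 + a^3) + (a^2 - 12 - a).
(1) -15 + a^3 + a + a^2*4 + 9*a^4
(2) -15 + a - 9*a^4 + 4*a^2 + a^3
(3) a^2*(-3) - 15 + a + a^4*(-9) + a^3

Adding the polynomials and combining like terms:
(-3 + a*2 + a^2*3 - 9*a^4 + a^3) + (a^2 - 12 - a)
= -15 + a - 9*a^4 + 4*a^2 + a^3
2) -15 + a - 9*a^4 + 4*a^2 + a^3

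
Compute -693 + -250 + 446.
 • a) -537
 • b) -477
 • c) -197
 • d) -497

First: -693 + -250 = -943
Then: -943 + 446 = -497
d) -497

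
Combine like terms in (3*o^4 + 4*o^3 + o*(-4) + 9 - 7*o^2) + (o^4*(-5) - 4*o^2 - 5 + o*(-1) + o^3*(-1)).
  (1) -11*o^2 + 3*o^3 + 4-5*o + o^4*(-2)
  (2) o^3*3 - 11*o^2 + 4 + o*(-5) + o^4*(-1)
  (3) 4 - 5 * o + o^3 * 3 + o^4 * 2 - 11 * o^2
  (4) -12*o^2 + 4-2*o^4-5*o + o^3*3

Adding the polynomials and combining like terms:
(3*o^4 + 4*o^3 + o*(-4) + 9 - 7*o^2) + (o^4*(-5) - 4*o^2 - 5 + o*(-1) + o^3*(-1))
= -11*o^2 + 3*o^3 + 4-5*o + o^4*(-2)
1) -11*o^2 + 3*o^3 + 4-5*o + o^4*(-2)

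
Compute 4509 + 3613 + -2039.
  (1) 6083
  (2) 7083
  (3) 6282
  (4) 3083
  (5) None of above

First: 4509 + 3613 = 8122
Then: 8122 + -2039 = 6083
1) 6083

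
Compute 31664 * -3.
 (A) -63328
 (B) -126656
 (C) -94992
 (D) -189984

31664 * -3 = -94992
C) -94992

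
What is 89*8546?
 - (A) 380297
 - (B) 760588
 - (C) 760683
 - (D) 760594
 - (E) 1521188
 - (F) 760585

89 * 8546 = 760594
D) 760594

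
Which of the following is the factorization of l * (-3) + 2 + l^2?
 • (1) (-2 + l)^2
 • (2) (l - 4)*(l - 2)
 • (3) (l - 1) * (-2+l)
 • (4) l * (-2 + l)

We need to factor l * (-3) + 2 + l^2.
The factored form is (l - 1) * (-2+l).
3) (l - 1) * (-2+l)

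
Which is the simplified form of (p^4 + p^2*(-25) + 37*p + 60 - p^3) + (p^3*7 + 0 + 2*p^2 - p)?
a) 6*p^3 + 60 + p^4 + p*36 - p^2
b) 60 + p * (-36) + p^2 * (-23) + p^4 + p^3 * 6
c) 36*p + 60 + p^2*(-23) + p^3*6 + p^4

Adding the polynomials and combining like terms:
(p^4 + p^2*(-25) + 37*p + 60 - p^3) + (p^3*7 + 0 + 2*p^2 - p)
= 36*p + 60 + p^2*(-23) + p^3*6 + p^4
c) 36*p + 60 + p^2*(-23) + p^3*6 + p^4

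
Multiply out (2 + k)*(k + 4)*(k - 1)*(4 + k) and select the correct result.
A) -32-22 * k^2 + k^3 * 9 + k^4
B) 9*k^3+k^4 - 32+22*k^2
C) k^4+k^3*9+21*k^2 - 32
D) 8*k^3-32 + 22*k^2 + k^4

Expanding (2 + k)*(k + 4)*(k - 1)*(4 + k):
= 9*k^3+k^4 - 32+22*k^2
B) 9*k^3+k^4 - 32+22*k^2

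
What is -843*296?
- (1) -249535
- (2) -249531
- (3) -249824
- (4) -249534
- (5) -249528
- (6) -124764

-843 * 296 = -249528
5) -249528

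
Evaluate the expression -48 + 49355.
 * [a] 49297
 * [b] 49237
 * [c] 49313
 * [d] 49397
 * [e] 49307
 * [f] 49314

-48 + 49355 = 49307
e) 49307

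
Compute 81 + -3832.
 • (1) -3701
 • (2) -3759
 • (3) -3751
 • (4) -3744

81 + -3832 = -3751
3) -3751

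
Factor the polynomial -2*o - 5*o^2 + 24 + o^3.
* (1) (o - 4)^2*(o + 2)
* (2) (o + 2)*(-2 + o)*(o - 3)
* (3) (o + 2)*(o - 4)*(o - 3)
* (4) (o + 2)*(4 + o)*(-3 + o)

We need to factor -2*o - 5*o^2 + 24 + o^3.
The factored form is (o + 2)*(o - 4)*(o - 3).
3) (o + 2)*(o - 4)*(o - 3)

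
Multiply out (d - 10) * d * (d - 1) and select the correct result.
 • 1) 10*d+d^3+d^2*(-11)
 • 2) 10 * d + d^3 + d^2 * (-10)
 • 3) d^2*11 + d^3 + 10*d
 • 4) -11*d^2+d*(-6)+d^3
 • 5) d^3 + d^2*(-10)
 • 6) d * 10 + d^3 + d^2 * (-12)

Expanding (d - 10) * d * (d - 1):
= 10*d+d^3+d^2*(-11)
1) 10*d+d^3+d^2*(-11)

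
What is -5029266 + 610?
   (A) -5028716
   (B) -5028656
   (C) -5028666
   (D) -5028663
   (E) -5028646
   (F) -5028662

-5029266 + 610 = -5028656
B) -5028656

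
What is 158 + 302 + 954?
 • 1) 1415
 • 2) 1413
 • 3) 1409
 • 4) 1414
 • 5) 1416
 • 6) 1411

First: 158 + 302 = 460
Then: 460 + 954 = 1414
4) 1414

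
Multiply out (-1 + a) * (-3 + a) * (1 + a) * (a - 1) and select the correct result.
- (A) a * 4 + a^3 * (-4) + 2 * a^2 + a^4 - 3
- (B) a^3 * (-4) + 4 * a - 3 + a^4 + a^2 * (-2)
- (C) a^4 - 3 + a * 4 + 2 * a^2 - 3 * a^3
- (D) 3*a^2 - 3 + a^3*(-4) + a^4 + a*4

Expanding (-1 + a) * (-3 + a) * (1 + a) * (a - 1):
= a * 4 + a^3 * (-4) + 2 * a^2 + a^4 - 3
A) a * 4 + a^3 * (-4) + 2 * a^2 + a^4 - 3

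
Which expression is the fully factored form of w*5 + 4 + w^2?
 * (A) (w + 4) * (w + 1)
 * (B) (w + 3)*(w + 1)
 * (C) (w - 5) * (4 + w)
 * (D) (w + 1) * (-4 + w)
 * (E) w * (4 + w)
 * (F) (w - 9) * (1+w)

We need to factor w*5 + 4 + w^2.
The factored form is (w + 4) * (w + 1).
A) (w + 4) * (w + 1)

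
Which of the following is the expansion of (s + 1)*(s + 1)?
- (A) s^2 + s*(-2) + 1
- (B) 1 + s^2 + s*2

Expanding (s + 1)*(s + 1):
= 1 + s^2 + s*2
B) 1 + s^2 + s*2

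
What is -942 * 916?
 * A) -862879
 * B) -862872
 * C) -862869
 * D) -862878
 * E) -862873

-942 * 916 = -862872
B) -862872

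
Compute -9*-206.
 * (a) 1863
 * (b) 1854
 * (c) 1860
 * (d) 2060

-9 * -206 = 1854
b) 1854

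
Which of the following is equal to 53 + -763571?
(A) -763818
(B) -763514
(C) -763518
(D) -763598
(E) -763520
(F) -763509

53 + -763571 = -763518
C) -763518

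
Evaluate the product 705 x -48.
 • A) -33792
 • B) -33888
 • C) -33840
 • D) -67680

705 * -48 = -33840
C) -33840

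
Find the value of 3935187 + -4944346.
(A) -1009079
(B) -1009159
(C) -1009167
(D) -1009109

3935187 + -4944346 = -1009159
B) -1009159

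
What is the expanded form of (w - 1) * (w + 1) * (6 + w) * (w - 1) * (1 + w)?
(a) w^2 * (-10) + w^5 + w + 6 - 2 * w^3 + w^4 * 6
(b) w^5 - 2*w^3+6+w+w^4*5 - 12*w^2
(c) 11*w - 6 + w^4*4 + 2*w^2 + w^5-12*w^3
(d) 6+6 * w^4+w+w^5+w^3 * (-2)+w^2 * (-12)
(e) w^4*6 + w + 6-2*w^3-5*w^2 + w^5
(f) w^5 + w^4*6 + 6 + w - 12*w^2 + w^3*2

Expanding (w - 1) * (w + 1) * (6 + w) * (w - 1) * (1 + w):
= 6+6 * w^4+w+w^5+w^3 * (-2)+w^2 * (-12)
d) 6+6 * w^4+w+w^5+w^3 * (-2)+w^2 * (-12)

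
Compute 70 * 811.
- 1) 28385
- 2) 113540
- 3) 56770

70 * 811 = 56770
3) 56770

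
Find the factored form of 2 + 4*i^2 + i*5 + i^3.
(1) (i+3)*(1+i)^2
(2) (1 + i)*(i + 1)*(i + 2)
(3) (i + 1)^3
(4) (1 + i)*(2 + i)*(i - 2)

We need to factor 2 + 4*i^2 + i*5 + i^3.
The factored form is (1 + i)*(i + 1)*(i + 2).
2) (1 + i)*(i + 1)*(i + 2)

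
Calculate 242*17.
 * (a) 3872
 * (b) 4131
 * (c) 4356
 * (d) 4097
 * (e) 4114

242 * 17 = 4114
e) 4114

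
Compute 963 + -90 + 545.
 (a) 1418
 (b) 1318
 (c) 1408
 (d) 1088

First: 963 + -90 = 873
Then: 873 + 545 = 1418
a) 1418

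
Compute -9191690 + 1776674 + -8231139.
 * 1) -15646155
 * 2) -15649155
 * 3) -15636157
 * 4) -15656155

First: -9191690 + 1776674 = -7415016
Then: -7415016 + -8231139 = -15646155
1) -15646155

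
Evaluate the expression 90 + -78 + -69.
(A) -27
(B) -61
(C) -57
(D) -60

First: 90 + -78 = 12
Then: 12 + -69 = -57
C) -57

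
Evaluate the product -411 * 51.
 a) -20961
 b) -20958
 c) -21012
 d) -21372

-411 * 51 = -20961
a) -20961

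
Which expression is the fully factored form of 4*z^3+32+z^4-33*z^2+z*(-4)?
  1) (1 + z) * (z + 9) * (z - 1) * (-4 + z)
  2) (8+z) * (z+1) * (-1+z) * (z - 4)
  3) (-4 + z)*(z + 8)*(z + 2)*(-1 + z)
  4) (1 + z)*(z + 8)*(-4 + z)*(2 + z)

We need to factor 4*z^3+32+z^4-33*z^2+z*(-4).
The factored form is (8+z) * (z+1) * (-1+z) * (z - 4).
2) (8+z) * (z+1) * (-1+z) * (z - 4)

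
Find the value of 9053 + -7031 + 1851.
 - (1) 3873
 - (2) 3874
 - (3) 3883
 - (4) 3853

First: 9053 + -7031 = 2022
Then: 2022 + 1851 = 3873
1) 3873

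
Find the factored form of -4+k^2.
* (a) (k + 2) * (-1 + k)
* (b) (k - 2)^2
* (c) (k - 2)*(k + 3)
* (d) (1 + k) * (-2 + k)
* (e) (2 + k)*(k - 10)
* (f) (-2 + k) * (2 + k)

We need to factor -4+k^2.
The factored form is (-2 + k) * (2 + k).
f) (-2 + k) * (2 + k)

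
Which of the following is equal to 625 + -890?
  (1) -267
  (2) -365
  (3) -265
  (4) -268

625 + -890 = -265
3) -265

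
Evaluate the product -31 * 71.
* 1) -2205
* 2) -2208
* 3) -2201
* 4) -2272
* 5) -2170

-31 * 71 = -2201
3) -2201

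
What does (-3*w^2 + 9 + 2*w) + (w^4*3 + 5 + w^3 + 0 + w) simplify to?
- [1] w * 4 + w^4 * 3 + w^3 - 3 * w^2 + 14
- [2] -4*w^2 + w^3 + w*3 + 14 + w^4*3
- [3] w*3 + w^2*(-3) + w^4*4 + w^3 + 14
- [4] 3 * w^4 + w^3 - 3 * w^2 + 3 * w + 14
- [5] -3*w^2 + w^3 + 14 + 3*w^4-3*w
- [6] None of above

Adding the polynomials and combining like terms:
(-3*w^2 + 9 + 2*w) + (w^4*3 + 5 + w^3 + 0 + w)
= 3 * w^4 + w^3 - 3 * w^2 + 3 * w + 14
4) 3 * w^4 + w^3 - 3 * w^2 + 3 * w + 14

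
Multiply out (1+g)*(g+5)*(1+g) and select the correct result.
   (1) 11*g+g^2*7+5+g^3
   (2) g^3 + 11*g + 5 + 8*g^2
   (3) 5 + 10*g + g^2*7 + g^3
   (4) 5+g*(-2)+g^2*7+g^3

Expanding (1+g)*(g+5)*(1+g):
= 11*g+g^2*7+5+g^3
1) 11*g+g^2*7+5+g^3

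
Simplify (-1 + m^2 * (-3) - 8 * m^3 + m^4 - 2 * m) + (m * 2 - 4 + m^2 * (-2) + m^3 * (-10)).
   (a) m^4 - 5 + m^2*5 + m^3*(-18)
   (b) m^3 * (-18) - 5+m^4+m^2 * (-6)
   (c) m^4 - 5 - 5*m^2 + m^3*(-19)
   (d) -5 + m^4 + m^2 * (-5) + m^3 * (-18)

Adding the polynomials and combining like terms:
(-1 + m^2*(-3) - 8*m^3 + m^4 - 2*m) + (m*2 - 4 + m^2*(-2) + m^3*(-10))
= -5 + m^4 + m^2 * (-5) + m^3 * (-18)
d) -5 + m^4 + m^2 * (-5) + m^3 * (-18)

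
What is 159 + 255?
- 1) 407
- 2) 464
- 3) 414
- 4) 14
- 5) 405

159 + 255 = 414
3) 414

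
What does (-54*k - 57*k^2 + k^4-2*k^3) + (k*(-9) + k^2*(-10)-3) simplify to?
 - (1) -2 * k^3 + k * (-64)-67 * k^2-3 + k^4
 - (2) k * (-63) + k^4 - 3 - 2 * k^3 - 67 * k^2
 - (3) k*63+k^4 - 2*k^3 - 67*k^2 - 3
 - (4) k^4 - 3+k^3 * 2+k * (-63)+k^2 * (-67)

Adding the polynomials and combining like terms:
(-54*k - 57*k^2 + k^4 - 2*k^3) + (k*(-9) + k^2*(-10) - 3)
= k * (-63) + k^4 - 3 - 2 * k^3 - 67 * k^2
2) k * (-63) + k^4 - 3 - 2 * k^3 - 67 * k^2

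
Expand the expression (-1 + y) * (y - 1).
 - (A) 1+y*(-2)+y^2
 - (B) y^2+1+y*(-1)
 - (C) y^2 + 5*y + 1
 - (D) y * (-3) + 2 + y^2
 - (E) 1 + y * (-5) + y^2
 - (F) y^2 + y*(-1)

Expanding (-1 + y) * (y - 1):
= 1+y*(-2)+y^2
A) 1+y*(-2)+y^2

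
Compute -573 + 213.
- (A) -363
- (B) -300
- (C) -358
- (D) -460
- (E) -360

-573 + 213 = -360
E) -360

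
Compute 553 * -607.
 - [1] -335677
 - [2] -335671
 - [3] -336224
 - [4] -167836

553 * -607 = -335671
2) -335671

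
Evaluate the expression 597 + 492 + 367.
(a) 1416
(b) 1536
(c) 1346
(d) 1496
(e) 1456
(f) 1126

First: 597 + 492 = 1089
Then: 1089 + 367 = 1456
e) 1456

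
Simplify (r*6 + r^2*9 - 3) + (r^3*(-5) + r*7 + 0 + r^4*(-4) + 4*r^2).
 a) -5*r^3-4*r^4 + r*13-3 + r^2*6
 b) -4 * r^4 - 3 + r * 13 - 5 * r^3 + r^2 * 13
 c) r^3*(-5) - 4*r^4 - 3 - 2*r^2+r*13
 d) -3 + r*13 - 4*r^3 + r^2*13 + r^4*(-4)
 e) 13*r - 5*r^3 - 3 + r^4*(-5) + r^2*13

Adding the polynomials and combining like terms:
(r*6 + r^2*9 - 3) + (r^3*(-5) + r*7 + 0 + r^4*(-4) + 4*r^2)
= -4 * r^4 - 3 + r * 13 - 5 * r^3 + r^2 * 13
b) -4 * r^4 - 3 + r * 13 - 5 * r^3 + r^2 * 13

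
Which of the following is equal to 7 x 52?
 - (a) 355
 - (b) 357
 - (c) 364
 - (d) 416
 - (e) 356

7 * 52 = 364
c) 364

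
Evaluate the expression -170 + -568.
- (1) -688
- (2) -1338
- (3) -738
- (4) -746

-170 + -568 = -738
3) -738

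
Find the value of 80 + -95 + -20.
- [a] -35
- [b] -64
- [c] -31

First: 80 + -95 = -15
Then: -15 + -20 = -35
a) -35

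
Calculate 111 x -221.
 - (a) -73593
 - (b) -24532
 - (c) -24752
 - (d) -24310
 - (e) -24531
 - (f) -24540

111 * -221 = -24531
e) -24531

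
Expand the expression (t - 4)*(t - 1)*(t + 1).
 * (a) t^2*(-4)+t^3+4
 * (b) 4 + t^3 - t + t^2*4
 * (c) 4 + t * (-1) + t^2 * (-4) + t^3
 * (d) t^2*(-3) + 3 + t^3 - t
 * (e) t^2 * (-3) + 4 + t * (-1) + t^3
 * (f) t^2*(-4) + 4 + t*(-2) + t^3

Expanding (t - 4)*(t - 1)*(t + 1):
= 4 + t * (-1) + t^2 * (-4) + t^3
c) 4 + t * (-1) + t^2 * (-4) + t^3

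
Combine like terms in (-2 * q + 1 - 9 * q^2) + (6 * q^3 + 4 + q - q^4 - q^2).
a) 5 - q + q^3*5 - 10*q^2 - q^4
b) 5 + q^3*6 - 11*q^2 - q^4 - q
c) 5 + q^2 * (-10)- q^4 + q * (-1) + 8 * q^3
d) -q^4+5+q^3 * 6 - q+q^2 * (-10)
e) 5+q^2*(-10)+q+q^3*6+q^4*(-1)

Adding the polynomials and combining like terms:
(-2*q + 1 - 9*q^2) + (6*q^3 + 4 + q - q^4 - q^2)
= -q^4+5+q^3 * 6 - q+q^2 * (-10)
d) -q^4+5+q^3 * 6 - q+q^2 * (-10)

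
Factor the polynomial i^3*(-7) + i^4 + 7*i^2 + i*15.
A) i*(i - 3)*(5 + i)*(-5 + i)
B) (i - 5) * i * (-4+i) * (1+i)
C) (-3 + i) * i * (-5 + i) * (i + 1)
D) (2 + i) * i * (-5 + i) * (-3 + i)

We need to factor i^3*(-7) + i^4 + 7*i^2 + i*15.
The factored form is (-3 + i) * i * (-5 + i) * (i + 1).
C) (-3 + i) * i * (-5 + i) * (i + 1)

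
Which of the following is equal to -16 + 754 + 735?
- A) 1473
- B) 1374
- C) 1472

First: -16 + 754 = 738
Then: 738 + 735 = 1473
A) 1473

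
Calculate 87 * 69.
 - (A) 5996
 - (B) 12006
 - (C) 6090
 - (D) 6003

87 * 69 = 6003
D) 6003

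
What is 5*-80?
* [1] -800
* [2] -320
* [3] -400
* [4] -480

5 * -80 = -400
3) -400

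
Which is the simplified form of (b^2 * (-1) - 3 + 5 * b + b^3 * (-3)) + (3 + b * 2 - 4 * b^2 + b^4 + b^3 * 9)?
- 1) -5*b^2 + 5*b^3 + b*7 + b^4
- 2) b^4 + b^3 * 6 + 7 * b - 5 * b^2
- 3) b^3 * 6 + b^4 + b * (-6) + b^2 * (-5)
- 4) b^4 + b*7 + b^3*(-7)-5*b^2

Adding the polynomials and combining like terms:
(b^2*(-1) - 3 + 5*b + b^3*(-3)) + (3 + b*2 - 4*b^2 + b^4 + b^3*9)
= b^4 + b^3 * 6 + 7 * b - 5 * b^2
2) b^4 + b^3 * 6 + 7 * b - 5 * b^2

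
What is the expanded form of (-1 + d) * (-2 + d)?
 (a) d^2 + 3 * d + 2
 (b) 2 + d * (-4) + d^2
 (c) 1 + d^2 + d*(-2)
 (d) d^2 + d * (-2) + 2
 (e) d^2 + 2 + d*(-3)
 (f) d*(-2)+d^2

Expanding (-1 + d) * (-2 + d):
= d^2 + 2 + d*(-3)
e) d^2 + 2 + d*(-3)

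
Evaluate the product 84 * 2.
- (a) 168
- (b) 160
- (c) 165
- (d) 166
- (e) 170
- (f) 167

84 * 2 = 168
a) 168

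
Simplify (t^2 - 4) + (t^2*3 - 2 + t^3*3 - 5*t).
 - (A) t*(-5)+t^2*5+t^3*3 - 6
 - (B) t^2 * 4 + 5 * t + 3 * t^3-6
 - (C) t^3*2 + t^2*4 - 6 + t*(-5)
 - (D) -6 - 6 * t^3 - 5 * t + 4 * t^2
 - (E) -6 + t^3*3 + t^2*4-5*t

Adding the polynomials and combining like terms:
(t^2 - 4) + (t^2*3 - 2 + t^3*3 - 5*t)
= -6 + t^3*3 + t^2*4-5*t
E) -6 + t^3*3 + t^2*4-5*t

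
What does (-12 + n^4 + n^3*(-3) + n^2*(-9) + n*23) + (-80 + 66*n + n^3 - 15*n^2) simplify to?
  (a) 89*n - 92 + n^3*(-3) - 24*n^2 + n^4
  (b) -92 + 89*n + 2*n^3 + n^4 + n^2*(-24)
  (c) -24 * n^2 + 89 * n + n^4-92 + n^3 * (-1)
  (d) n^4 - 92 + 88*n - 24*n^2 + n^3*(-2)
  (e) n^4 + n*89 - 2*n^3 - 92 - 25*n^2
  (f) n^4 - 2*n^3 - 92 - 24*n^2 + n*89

Adding the polynomials and combining like terms:
(-12 + n^4 + n^3*(-3) + n^2*(-9) + n*23) + (-80 + 66*n + n^3 - 15*n^2)
= n^4 - 2*n^3 - 92 - 24*n^2 + n*89
f) n^4 - 2*n^3 - 92 - 24*n^2 + n*89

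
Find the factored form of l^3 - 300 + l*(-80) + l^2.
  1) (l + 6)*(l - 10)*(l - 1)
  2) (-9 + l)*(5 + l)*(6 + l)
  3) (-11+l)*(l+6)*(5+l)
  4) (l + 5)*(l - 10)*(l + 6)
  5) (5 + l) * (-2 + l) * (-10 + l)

We need to factor l^3 - 300 + l*(-80) + l^2.
The factored form is (l + 5)*(l - 10)*(l + 6).
4) (l + 5)*(l - 10)*(l + 6)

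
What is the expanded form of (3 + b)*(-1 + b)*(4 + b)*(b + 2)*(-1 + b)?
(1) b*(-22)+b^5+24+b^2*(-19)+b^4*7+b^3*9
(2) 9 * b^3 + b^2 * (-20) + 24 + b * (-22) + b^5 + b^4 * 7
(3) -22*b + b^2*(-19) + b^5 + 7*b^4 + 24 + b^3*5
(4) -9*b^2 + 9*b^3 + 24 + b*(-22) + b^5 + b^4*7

Expanding (3 + b)*(-1 + b)*(4 + b)*(b + 2)*(-1 + b):
= b*(-22)+b^5+24+b^2*(-19)+b^4*7+b^3*9
1) b*(-22)+b^5+24+b^2*(-19)+b^4*7+b^3*9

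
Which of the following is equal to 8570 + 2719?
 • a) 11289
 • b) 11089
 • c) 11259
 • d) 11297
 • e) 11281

8570 + 2719 = 11289
a) 11289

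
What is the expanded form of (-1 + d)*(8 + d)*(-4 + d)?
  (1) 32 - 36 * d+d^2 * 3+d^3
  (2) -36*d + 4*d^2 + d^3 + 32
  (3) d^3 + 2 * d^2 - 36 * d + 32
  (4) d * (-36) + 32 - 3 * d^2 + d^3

Expanding (-1 + d)*(8 + d)*(-4 + d):
= 32 - 36 * d+d^2 * 3+d^3
1) 32 - 36 * d+d^2 * 3+d^3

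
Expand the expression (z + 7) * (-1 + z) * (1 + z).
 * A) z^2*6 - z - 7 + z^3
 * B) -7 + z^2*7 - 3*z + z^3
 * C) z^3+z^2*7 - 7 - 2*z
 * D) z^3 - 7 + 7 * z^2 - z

Expanding (z + 7) * (-1 + z) * (1 + z):
= z^3 - 7 + 7 * z^2 - z
D) z^3 - 7 + 7 * z^2 - z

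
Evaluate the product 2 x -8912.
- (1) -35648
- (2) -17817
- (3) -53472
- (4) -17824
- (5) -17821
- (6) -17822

2 * -8912 = -17824
4) -17824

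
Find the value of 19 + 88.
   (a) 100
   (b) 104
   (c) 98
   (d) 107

19 + 88 = 107
d) 107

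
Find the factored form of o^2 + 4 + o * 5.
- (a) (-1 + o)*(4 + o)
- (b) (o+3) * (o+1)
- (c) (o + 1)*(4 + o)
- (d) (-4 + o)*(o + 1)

We need to factor o^2 + 4 + o * 5.
The factored form is (o + 1)*(4 + o).
c) (o + 1)*(4 + o)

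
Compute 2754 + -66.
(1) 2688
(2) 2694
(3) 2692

2754 + -66 = 2688
1) 2688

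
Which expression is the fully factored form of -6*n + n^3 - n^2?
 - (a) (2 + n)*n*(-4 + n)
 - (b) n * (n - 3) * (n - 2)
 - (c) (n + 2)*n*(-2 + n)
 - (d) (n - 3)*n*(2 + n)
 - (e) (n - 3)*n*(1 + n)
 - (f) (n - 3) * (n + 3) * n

We need to factor -6*n + n^3 - n^2.
The factored form is (n - 3)*n*(2 + n).
d) (n - 3)*n*(2 + n)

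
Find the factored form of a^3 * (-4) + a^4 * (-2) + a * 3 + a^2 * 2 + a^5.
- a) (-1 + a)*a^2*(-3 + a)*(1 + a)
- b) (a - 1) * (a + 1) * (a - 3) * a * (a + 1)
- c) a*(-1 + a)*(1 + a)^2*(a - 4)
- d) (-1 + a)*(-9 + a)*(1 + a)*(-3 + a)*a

We need to factor a^3 * (-4) + a^4 * (-2) + a * 3 + a^2 * 2 + a^5.
The factored form is (a - 1) * (a + 1) * (a - 3) * a * (a + 1).
b) (a - 1) * (a + 1) * (a - 3) * a * (a + 1)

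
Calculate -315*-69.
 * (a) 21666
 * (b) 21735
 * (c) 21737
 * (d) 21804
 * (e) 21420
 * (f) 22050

-315 * -69 = 21735
b) 21735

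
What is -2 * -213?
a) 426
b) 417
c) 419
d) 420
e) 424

-2 * -213 = 426
a) 426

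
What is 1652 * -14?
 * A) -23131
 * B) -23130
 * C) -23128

1652 * -14 = -23128
C) -23128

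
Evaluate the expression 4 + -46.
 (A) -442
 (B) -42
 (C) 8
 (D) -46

4 + -46 = -42
B) -42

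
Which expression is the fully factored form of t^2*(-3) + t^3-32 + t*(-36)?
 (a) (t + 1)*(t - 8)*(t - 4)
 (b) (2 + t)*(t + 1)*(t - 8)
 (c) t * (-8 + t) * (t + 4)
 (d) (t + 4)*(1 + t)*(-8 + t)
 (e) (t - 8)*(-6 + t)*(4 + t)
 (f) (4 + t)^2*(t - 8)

We need to factor t^2*(-3) + t^3-32 + t*(-36).
The factored form is (t + 4)*(1 + t)*(-8 + t).
d) (t + 4)*(1 + t)*(-8 + t)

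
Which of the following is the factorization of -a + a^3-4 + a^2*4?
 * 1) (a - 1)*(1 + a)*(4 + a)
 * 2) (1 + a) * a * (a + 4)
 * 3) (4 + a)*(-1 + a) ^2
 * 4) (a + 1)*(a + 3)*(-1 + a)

We need to factor -a + a^3-4 + a^2*4.
The factored form is (a - 1)*(1 + a)*(4 + a).
1) (a - 1)*(1 + a)*(4 + a)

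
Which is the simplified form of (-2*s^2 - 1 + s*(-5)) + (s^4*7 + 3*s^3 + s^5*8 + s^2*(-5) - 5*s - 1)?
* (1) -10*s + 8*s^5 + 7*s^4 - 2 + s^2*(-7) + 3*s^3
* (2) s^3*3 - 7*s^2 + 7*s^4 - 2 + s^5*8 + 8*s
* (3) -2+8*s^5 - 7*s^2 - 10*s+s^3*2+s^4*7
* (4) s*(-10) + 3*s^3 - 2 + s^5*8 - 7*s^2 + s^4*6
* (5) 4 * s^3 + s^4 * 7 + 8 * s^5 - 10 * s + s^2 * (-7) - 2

Adding the polynomials and combining like terms:
(-2*s^2 - 1 + s*(-5)) + (s^4*7 + 3*s^3 + s^5*8 + s^2*(-5) - 5*s - 1)
= -10*s + 8*s^5 + 7*s^4 - 2 + s^2*(-7) + 3*s^3
1) -10*s + 8*s^5 + 7*s^4 - 2 + s^2*(-7) + 3*s^3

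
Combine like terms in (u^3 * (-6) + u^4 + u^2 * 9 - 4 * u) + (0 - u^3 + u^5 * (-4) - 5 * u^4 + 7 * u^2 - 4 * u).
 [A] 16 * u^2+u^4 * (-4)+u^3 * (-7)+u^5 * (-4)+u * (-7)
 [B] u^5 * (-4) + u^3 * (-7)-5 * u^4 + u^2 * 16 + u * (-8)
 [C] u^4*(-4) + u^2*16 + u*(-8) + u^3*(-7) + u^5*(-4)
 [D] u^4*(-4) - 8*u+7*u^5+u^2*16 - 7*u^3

Adding the polynomials and combining like terms:
(u^3*(-6) + u^4 + u^2*9 - 4*u) + (0 - u^3 + u^5*(-4) - 5*u^4 + 7*u^2 - 4*u)
= u^4*(-4) + u^2*16 + u*(-8) + u^3*(-7) + u^5*(-4)
C) u^4*(-4) + u^2*16 + u*(-8) + u^3*(-7) + u^5*(-4)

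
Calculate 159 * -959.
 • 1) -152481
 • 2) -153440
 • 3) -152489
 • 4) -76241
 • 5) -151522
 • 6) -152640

159 * -959 = -152481
1) -152481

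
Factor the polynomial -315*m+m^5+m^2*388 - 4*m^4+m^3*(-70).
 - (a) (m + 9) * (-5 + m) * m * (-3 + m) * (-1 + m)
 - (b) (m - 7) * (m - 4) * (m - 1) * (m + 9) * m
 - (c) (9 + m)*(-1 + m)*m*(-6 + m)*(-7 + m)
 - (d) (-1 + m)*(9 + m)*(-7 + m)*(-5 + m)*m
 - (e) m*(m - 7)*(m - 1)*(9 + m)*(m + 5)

We need to factor -315*m+m^5+m^2*388 - 4*m^4+m^3*(-70).
The factored form is (-1 + m)*(9 + m)*(-7 + m)*(-5 + m)*m.
d) (-1 + m)*(9 + m)*(-7 + m)*(-5 + m)*m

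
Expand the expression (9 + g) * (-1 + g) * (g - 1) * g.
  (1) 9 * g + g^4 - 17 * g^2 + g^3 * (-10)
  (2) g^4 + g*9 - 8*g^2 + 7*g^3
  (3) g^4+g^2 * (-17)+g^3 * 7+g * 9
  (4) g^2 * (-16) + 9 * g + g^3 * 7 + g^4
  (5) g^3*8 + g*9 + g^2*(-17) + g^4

Expanding (9 + g) * (-1 + g) * (g - 1) * g:
= g^4+g^2 * (-17)+g^3 * 7+g * 9
3) g^4+g^2 * (-17)+g^3 * 7+g * 9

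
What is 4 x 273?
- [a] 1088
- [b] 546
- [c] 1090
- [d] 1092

4 * 273 = 1092
d) 1092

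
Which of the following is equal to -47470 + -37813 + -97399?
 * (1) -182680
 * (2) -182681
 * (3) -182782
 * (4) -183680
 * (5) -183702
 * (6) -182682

First: -47470 + -37813 = -85283
Then: -85283 + -97399 = -182682
6) -182682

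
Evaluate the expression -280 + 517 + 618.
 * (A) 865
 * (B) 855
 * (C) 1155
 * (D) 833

First: -280 + 517 = 237
Then: 237 + 618 = 855
B) 855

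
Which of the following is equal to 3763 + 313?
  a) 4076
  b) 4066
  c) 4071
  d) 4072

3763 + 313 = 4076
a) 4076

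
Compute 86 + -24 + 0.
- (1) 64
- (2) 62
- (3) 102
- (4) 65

First: 86 + -24 = 62
Then: 62 + 0 = 62
2) 62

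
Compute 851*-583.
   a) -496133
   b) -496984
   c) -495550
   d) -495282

851 * -583 = -496133
a) -496133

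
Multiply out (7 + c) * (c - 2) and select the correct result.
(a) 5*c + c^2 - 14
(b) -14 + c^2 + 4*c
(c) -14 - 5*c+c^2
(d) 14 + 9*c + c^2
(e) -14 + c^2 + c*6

Expanding (7 + c) * (c - 2):
= 5*c + c^2 - 14
a) 5*c + c^2 - 14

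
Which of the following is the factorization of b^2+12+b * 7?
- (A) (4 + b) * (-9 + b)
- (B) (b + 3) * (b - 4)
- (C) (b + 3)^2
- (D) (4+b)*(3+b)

We need to factor b^2+12+b * 7.
The factored form is (4+b)*(3+b).
D) (4+b)*(3+b)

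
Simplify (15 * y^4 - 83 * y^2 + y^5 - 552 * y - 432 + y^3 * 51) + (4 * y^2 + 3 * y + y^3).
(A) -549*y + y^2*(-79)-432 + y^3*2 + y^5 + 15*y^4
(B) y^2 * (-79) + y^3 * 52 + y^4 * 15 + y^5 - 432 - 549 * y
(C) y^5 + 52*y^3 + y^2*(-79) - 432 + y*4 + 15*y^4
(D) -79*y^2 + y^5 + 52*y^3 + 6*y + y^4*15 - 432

Adding the polynomials and combining like terms:
(15*y^4 - 83*y^2 + y^5 - 552*y - 432 + y^3*51) + (4*y^2 + 3*y + y^3)
= y^2 * (-79) + y^3 * 52 + y^4 * 15 + y^5 - 432 - 549 * y
B) y^2 * (-79) + y^3 * 52 + y^4 * 15 + y^5 - 432 - 549 * y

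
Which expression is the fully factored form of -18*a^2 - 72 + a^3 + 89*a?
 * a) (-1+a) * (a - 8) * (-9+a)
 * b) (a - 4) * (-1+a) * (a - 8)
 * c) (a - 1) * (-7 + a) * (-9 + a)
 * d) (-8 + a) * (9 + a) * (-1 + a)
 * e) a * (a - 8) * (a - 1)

We need to factor -18*a^2 - 72 + a^3 + 89*a.
The factored form is (-1+a) * (a - 8) * (-9+a).
a) (-1+a) * (a - 8) * (-9+a)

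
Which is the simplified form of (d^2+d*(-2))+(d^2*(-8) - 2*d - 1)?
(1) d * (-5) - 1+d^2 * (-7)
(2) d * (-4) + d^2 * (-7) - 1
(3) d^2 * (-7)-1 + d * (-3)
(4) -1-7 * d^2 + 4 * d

Adding the polynomials and combining like terms:
(d^2 + d*(-2)) + (d^2*(-8) - 2*d - 1)
= d * (-4) + d^2 * (-7) - 1
2) d * (-4) + d^2 * (-7) - 1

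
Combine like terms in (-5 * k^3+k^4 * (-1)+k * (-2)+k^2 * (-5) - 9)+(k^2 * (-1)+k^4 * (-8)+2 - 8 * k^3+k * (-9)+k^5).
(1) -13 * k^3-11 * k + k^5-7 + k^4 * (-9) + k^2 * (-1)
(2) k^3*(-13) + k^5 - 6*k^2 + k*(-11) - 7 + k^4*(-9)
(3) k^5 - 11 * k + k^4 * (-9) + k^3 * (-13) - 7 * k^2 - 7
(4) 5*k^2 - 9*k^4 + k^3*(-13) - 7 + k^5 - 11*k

Adding the polynomials and combining like terms:
(-5*k^3 + k^4*(-1) + k*(-2) + k^2*(-5) - 9) + (k^2*(-1) + k^4*(-8) + 2 - 8*k^3 + k*(-9) + k^5)
= k^3*(-13) + k^5 - 6*k^2 + k*(-11) - 7 + k^4*(-9)
2) k^3*(-13) + k^5 - 6*k^2 + k*(-11) - 7 + k^4*(-9)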